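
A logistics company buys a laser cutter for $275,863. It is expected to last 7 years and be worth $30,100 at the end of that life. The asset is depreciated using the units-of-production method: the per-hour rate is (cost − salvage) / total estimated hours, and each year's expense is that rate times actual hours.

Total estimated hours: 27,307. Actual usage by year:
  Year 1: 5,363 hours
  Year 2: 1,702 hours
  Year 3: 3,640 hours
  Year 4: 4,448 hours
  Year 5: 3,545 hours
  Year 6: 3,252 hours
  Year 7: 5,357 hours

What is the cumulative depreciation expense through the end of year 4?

$136,377

Depreciable base = $275,863 − $30,100 = $245,763.
Rate = $245,763 / 27,307 hours = $9 per hour.
Year 1: 5,363 × $9 = $48,267. Book value $227,596.
Year 2: 1,702 × $9 = $15,318. Book value $212,278.
Year 3: 3,640 × $9 = $32,760. Book value $179,518.
Year 4: 4,448 × $9 = $40,032. Book value $139,486.
Accumulated through year 4 = $275,863 − $139,486 = $136,377.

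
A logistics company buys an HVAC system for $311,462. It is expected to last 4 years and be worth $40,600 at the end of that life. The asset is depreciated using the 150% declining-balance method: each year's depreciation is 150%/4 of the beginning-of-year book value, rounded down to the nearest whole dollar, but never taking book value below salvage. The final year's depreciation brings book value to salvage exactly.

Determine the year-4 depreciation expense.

$35,441

Depreciable base = $311,462 − $40,600 = $270,862.
Year 1: ⌊$311,462 × 150%/4⌋ = $116,798. Book value $194,664.
Year 2: ⌊$194,664 × 150%/4⌋ = $72,999. Book value $121,665.
Year 3: ⌊$121,665 × 150%/4⌋ = $45,624. Book value $76,041.
Year 4 (final): $76,041 − $40,600 = $35,441. Book value $40,600.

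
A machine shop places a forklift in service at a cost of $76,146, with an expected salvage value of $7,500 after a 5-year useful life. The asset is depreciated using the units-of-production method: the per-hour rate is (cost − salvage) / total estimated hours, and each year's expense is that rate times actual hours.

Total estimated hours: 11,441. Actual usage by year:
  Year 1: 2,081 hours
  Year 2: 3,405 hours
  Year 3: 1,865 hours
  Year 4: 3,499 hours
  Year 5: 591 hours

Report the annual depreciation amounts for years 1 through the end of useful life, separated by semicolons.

$12,486; $20,430; $11,190; $20,994; $3,546

Depreciable base = $76,146 − $7,500 = $68,646.
Rate = $68,646 / 11,441 hours = $6 per hour.
Year 1: 2,081 × $6 = $12,486. Book value $63,660.
Year 2: 3,405 × $6 = $20,430. Book value $43,230.
Year 3: 1,865 × $6 = $11,190. Book value $32,040.
Year 4: 3,499 × $6 = $20,994. Book value $11,046.
Year 5: 591 × $6 = $3,546. Book value $7,500.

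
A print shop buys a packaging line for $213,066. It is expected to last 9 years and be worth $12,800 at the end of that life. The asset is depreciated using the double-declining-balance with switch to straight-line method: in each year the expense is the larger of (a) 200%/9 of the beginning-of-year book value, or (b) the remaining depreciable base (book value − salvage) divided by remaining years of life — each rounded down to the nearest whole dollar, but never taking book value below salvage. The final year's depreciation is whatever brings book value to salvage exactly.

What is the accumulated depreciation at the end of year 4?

$135,093

Depreciable base = $213,066 − $12,800 = $200,266.
Year 1: DB = ⌊$213,066 × 200%/9⌋ = $47,348; SL = ⌊$200,266/9⌋ = $22,251 → take DB $47,348. Book value $165,718.
Year 2: DB = ⌊$165,718 × 200%/9⌋ = $36,826; SL = ⌊$152,918/8⌋ = $19,114 → take DB $36,826. Book value $128,892.
Year 3: DB = ⌊$128,892 × 200%/9⌋ = $28,642; SL = ⌊$116,092/7⌋ = $16,584 → take DB $28,642. Book value $100,250.
Year 4: DB = ⌊$100,250 × 200%/9⌋ = $22,277; SL = ⌊$87,450/6⌋ = $14,575 → take DB $22,277. Book value $77,973.
Accumulated through year 4 = $213,066 − $77,973 = $135,093.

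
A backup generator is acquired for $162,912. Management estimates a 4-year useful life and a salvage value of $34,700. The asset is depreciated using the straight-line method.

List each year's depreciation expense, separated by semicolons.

Depreciable base = $162,912 − $34,700 = $128,212.
Annual expense = $128,212 / 4 = $32,053.
End of year 1: book value $130,859.
End of year 2: book value $98,806.
End of year 3: book value $66,753.
End of year 4: book value $34,700.

$32,053; $32,053; $32,053; $32,053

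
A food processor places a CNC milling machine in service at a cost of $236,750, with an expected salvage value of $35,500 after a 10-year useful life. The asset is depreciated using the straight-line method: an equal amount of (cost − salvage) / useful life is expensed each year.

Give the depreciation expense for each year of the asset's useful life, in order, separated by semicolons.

$20,125; $20,125; $20,125; $20,125; $20,125; $20,125; $20,125; $20,125; $20,125; $20,125

Depreciable base = $236,750 − $35,500 = $201,250.
Annual expense = $201,250 / 10 = $20,125.
End of year 1: book value $216,625.
End of year 2: book value $196,500.
End of year 3: book value $176,375.
End of year 4: book value $156,250.
End of year 5: book value $136,125.
End of year 6: book value $116,000.
End of year 7: book value $95,875.
End of year 8: book value $75,750.
End of year 9: book value $55,625.
End of year 10: book value $35,500.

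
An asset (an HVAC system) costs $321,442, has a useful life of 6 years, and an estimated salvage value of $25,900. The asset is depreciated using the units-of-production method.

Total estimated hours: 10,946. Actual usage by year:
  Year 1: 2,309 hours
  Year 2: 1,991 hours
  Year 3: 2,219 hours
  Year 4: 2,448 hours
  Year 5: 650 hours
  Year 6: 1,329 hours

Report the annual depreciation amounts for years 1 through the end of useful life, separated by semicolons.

Depreciable base = $321,442 − $25,900 = $295,542.
Rate = $295,542 / 10,946 hours = $27 per hour.
Year 1: 2,309 × $27 = $62,343. Book value $259,099.
Year 2: 1,991 × $27 = $53,757. Book value $205,342.
Year 3: 2,219 × $27 = $59,913. Book value $145,429.
Year 4: 2,448 × $27 = $66,096. Book value $79,333.
Year 5: 650 × $27 = $17,550. Book value $61,783.
Year 6: 1,329 × $27 = $35,883. Book value $25,900.

$62,343; $53,757; $59,913; $66,096; $17,550; $35,883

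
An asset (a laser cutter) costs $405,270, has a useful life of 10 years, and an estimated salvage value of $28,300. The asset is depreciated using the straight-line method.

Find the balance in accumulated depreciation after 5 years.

Depreciable base = $405,270 − $28,300 = $376,970.
Annual expense = $376,970 / 10 = $37,697.
End of year 1: book value $367,573.
End of year 2: book value $329,876.
End of year 3: book value $292,179.
End of year 4: book value $254,482.
End of year 5: book value $216,785.
Accumulated through year 5 = $405,270 − $216,785 = $188,485.

$188,485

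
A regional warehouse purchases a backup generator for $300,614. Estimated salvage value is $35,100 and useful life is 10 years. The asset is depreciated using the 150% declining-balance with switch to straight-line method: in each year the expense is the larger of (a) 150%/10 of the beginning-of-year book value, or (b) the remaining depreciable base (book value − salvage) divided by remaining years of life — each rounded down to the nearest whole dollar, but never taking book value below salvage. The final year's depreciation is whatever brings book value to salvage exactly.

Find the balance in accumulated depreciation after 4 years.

Depreciable base = $300,614 − $35,100 = $265,514.
Year 1: DB = ⌊$300,614 × 150%/10⌋ = $45,092; SL = ⌊$265,514/10⌋ = $26,551 → take DB $45,092. Book value $255,522.
Year 2: DB = ⌊$255,522 × 150%/10⌋ = $38,328; SL = ⌊$220,422/9⌋ = $24,491 → take DB $38,328. Book value $217,194.
Year 3: DB = ⌊$217,194 × 150%/10⌋ = $32,579; SL = ⌊$182,094/8⌋ = $22,761 → take DB $32,579. Book value $184,615.
Year 4: DB = ⌊$184,615 × 150%/10⌋ = $27,692; SL = ⌊$149,515/7⌋ = $21,359 → take DB $27,692. Book value $156,923.
Accumulated through year 4 = $300,614 − $156,923 = $143,691.

$143,691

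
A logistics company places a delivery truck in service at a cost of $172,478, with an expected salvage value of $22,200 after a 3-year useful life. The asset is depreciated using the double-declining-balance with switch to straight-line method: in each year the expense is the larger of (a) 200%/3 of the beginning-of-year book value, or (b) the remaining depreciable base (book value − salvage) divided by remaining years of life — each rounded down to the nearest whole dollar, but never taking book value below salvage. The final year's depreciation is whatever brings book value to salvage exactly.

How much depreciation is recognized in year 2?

Depreciable base = $172,478 − $22,200 = $150,278.
Year 1: DB = ⌊$172,478 × 200%/3⌋ = $114,985; SL = ⌊$150,278/3⌋ = $50,092 → take DB $114,985. Book value $57,493.
Year 2: DB = ⌊$57,493 × 200%/3⌋ = $38,328; SL = ⌊$35,293/2⌋ = $17,646 → take DB $38,328, capped at $35,293. Book value $22,200.

$35,293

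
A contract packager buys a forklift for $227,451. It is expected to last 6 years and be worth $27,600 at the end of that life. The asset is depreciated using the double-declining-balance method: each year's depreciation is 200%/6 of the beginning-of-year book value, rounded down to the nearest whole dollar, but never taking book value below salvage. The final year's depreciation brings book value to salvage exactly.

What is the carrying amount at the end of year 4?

$44,930

Depreciable base = $227,451 − $27,600 = $199,851.
Year 1: ⌊$227,451 × 200%/6⌋ = $75,817. Book value $151,634.
Year 2: ⌊$151,634 × 200%/6⌋ = $50,544. Book value $101,090.
Year 3: ⌊$101,090 × 200%/6⌋ = $33,696. Book value $67,394.
Year 4: ⌊$67,394 × 200%/6⌋ = $22,464. Book value $44,930.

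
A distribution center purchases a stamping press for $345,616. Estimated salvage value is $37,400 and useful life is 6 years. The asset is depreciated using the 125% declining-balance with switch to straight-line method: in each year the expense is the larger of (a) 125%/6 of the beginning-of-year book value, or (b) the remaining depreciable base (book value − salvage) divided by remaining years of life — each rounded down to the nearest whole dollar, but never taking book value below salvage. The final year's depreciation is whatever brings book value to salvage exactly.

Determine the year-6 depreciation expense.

$44,695

Depreciable base = $345,616 − $37,400 = $308,216.
Year 1: DB = ⌊$345,616 × 125%/6⌋ = $72,003; SL = ⌊$308,216/6⌋ = $51,369 → take DB $72,003. Book value $273,613.
Year 2: DB = ⌊$273,613 × 125%/6⌋ = $57,002; SL = ⌊$236,213/5⌋ = $47,242 → take DB $57,002. Book value $216,611.
Year 3: DB = ⌊$216,611 × 125%/6⌋ = $45,127; SL = ⌊$179,211/4⌋ = $44,802 → take DB $45,127. Book value $171,484.
Year 4: DB = ⌊$171,484 × 125%/6⌋ = $35,725; SL = ⌊$134,084/3⌋ = $44,694 → take SL $44,694. Book value $126,790.
Year 5: DB = ⌊$126,790 × 125%/6⌋ = $26,414; SL = ⌊$89,390/2⌋ = $44,695 → take SL $44,695. Book value $82,095.
Year 6 (final): $82,095 − $37,400 = $44,695. Book value $37,400.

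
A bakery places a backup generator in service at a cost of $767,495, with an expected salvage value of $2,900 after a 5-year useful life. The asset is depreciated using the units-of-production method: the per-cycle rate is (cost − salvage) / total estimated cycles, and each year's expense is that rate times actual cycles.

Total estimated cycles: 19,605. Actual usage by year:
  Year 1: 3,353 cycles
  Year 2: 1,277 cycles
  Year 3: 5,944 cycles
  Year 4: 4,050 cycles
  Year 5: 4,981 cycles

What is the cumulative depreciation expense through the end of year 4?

Depreciable base = $767,495 − $2,900 = $764,595.
Rate = $764,595 / 19,605 cycles = $39 per cycle.
Year 1: 3,353 × $39 = $130,767. Book value $636,728.
Year 2: 1,277 × $39 = $49,803. Book value $586,925.
Year 3: 5,944 × $39 = $231,816. Book value $355,109.
Year 4: 4,050 × $39 = $157,950. Book value $197,159.
Accumulated through year 4 = $767,495 − $197,159 = $570,336.

$570,336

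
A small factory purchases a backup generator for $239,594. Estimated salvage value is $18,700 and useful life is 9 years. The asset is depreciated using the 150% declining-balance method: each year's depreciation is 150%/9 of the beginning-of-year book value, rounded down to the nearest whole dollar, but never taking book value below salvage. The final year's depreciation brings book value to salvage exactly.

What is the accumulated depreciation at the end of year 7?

$172,726

Depreciable base = $239,594 − $18,700 = $220,894.
Year 1: ⌊$239,594 × 150%/9⌋ = $39,932. Book value $199,662.
Year 2: ⌊$199,662 × 150%/9⌋ = $33,277. Book value $166,385.
Year 3: ⌊$166,385 × 150%/9⌋ = $27,730. Book value $138,655.
Year 4: ⌊$138,655 × 150%/9⌋ = $23,109. Book value $115,546.
Year 5: ⌊$115,546 × 150%/9⌋ = $19,257. Book value $96,289.
Year 6: ⌊$96,289 × 150%/9⌋ = $16,048. Book value $80,241.
Year 7: ⌊$80,241 × 150%/9⌋ = $13,373. Book value $66,868.
Accumulated through year 7 = $239,594 − $66,868 = $172,726.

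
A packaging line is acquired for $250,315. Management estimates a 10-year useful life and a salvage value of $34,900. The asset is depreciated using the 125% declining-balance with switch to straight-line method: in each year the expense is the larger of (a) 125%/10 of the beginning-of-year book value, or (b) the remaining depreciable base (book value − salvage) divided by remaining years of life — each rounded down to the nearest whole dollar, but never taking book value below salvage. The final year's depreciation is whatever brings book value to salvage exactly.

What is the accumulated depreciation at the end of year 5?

$122,222

Depreciable base = $250,315 − $34,900 = $215,415.
Year 1: DB = ⌊$250,315 × 125%/10⌋ = $31,289; SL = ⌊$215,415/10⌋ = $21,541 → take DB $31,289. Book value $219,026.
Year 2: DB = ⌊$219,026 × 125%/10⌋ = $27,378; SL = ⌊$184,126/9⌋ = $20,458 → take DB $27,378. Book value $191,648.
Year 3: DB = ⌊$191,648 × 125%/10⌋ = $23,956; SL = ⌊$156,748/8⌋ = $19,593 → take DB $23,956. Book value $167,692.
Year 4: DB = ⌊$167,692 × 125%/10⌋ = $20,961; SL = ⌊$132,792/7⌋ = $18,970 → take DB $20,961. Book value $146,731.
Year 5: DB = ⌊$146,731 × 125%/10⌋ = $18,341; SL = ⌊$111,831/6⌋ = $18,638 → take SL $18,638. Book value $128,093.
Accumulated through year 5 = $250,315 − $128,093 = $122,222.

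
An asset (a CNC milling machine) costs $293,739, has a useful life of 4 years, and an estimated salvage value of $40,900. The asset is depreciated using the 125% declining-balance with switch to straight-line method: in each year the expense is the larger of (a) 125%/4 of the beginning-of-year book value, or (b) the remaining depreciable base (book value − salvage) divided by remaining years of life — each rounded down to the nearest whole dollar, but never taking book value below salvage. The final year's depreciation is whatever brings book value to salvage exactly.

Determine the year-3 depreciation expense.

Depreciable base = $293,739 − $40,900 = $252,839.
Year 1: DB = ⌊$293,739 × 125%/4⌋ = $91,793; SL = ⌊$252,839/4⌋ = $63,209 → take DB $91,793. Book value $201,946.
Year 2: DB = ⌊$201,946 × 125%/4⌋ = $63,108; SL = ⌊$161,046/3⌋ = $53,682 → take DB $63,108. Book value $138,838.
Year 3: DB = ⌊$138,838 × 125%/4⌋ = $43,386; SL = ⌊$97,938/2⌋ = $48,969 → take SL $48,969. Book value $89,869.

$48,969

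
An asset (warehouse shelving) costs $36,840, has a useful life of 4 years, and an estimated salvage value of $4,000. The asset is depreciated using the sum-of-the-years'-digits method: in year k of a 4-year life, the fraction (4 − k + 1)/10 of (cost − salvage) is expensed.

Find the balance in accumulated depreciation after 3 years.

$29,556

Depreciable base = $36,840 − $4,000 = $32,840.
Sum of the years' digits = 4+3+2+1 = 10.
Year 1: $32,840 × 4/10 = $13,136. Book value $23,704.
Year 2: $32,840 × 3/10 = $9,852. Book value $13,852.
Year 3: $32,840 × 2/10 = $6,568. Book value $7,284.
Accumulated through year 3 = $36,840 − $7,284 = $29,556.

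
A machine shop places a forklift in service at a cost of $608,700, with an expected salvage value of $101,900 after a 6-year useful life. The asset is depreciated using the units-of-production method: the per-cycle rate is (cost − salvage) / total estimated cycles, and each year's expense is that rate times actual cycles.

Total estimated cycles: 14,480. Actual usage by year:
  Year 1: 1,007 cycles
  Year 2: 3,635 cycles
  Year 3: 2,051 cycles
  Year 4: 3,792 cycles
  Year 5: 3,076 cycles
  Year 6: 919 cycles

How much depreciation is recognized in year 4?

$132,720

Depreciable base = $608,700 − $101,900 = $506,800.
Rate = $506,800 / 14,480 cycles = $35 per cycle.
Year 1: 1,007 × $35 = $35,245. Book value $573,455.
Year 2: 3,635 × $35 = $127,225. Book value $446,230.
Year 3: 2,051 × $35 = $71,785. Book value $374,445.
Year 4: 3,792 × $35 = $132,720. Book value $241,725.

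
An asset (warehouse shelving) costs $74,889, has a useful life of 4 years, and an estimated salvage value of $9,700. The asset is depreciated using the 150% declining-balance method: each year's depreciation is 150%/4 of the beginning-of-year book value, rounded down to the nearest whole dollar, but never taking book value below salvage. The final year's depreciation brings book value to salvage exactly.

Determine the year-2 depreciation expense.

Depreciable base = $74,889 − $9,700 = $65,189.
Year 1: ⌊$74,889 × 150%/4⌋ = $28,083. Book value $46,806.
Year 2: ⌊$46,806 × 150%/4⌋ = $17,552. Book value $29,254.

$17,552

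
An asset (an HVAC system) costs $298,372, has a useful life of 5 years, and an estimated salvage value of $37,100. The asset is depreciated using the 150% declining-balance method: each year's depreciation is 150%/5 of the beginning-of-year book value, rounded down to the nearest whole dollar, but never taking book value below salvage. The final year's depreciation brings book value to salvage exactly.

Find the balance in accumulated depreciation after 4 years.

Depreciable base = $298,372 − $37,100 = $261,272.
Year 1: ⌊$298,372 × 150%/5⌋ = $89,511. Book value $208,861.
Year 2: ⌊$208,861 × 150%/5⌋ = $62,658. Book value $146,203.
Year 3: ⌊$146,203 × 150%/5⌋ = $43,860. Book value $102,343.
Year 4: ⌊$102,343 × 150%/5⌋ = $30,702. Book value $71,641.
Accumulated through year 4 = $298,372 − $71,641 = $226,731.

$226,731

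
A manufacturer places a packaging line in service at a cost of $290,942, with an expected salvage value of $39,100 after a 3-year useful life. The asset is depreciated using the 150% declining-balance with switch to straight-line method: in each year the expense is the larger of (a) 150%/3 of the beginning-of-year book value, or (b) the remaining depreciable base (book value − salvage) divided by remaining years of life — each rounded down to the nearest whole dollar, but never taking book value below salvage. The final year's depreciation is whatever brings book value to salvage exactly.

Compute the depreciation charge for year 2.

$72,735

Depreciable base = $290,942 − $39,100 = $251,842.
Year 1: DB = ⌊$290,942 × 150%/3⌋ = $145,471; SL = ⌊$251,842/3⌋ = $83,947 → take DB $145,471. Book value $145,471.
Year 2: DB = ⌊$145,471 × 150%/3⌋ = $72,735; SL = ⌊$106,371/2⌋ = $53,185 → take DB $72,735. Book value $72,736.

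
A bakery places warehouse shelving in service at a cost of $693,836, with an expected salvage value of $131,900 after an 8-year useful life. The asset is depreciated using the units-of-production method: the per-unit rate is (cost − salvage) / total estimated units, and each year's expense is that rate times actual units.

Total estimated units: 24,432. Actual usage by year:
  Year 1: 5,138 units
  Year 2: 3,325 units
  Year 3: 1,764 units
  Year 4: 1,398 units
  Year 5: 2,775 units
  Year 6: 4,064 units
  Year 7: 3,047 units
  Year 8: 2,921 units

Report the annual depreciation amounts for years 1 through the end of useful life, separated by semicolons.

Depreciable base = $693,836 − $131,900 = $561,936.
Rate = $561,936 / 24,432 units = $23 per unit.
Year 1: 5,138 × $23 = $118,174. Book value $575,662.
Year 2: 3,325 × $23 = $76,475. Book value $499,187.
Year 3: 1,764 × $23 = $40,572. Book value $458,615.
Year 4: 1,398 × $23 = $32,154. Book value $426,461.
Year 5: 2,775 × $23 = $63,825. Book value $362,636.
Year 6: 4,064 × $23 = $93,472. Book value $269,164.
Year 7: 3,047 × $23 = $70,081. Book value $199,083.
Year 8: 2,921 × $23 = $67,183. Book value $131,900.

$118,174; $76,475; $40,572; $32,154; $63,825; $93,472; $70,081; $67,183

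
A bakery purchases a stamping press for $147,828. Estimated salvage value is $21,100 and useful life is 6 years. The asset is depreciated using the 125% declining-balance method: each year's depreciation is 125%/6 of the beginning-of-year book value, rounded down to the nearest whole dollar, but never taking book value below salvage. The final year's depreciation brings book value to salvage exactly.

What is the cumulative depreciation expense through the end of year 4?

Depreciable base = $147,828 − $21,100 = $126,728.
Year 1: ⌊$147,828 × 125%/6⌋ = $30,797. Book value $117,031.
Year 2: ⌊$117,031 × 125%/6⌋ = $24,381. Book value $92,650.
Year 3: ⌊$92,650 × 125%/6⌋ = $19,302. Book value $73,348.
Year 4: ⌊$73,348 × 125%/6⌋ = $15,280. Book value $58,068.
Accumulated through year 4 = $147,828 − $58,068 = $89,760.

$89,760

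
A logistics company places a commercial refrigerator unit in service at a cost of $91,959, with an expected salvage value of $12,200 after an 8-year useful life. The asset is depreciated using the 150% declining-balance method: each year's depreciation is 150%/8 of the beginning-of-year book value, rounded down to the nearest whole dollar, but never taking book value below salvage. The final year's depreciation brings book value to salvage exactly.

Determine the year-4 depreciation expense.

Depreciable base = $91,959 − $12,200 = $79,759.
Year 1: ⌊$91,959 × 150%/8⌋ = $17,242. Book value $74,717.
Year 2: ⌊$74,717 × 150%/8⌋ = $14,009. Book value $60,708.
Year 3: ⌊$60,708 × 150%/8⌋ = $11,382. Book value $49,326.
Year 4: ⌊$49,326 × 150%/8⌋ = $9,248. Book value $40,078.

$9,248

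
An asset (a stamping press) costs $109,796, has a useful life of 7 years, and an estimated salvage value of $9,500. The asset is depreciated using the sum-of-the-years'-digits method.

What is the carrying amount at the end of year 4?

$30,992

Depreciable base = $109,796 − $9,500 = $100,296.
Sum of the years' digits = 7+6+5+4+3+2+1 = 28.
Year 1: $100,296 × 7/28 = $25,074. Book value $84,722.
Year 2: $100,296 × 6/28 = $21,492. Book value $63,230.
Year 3: $100,296 × 5/28 = $17,910. Book value $45,320.
Year 4: $100,296 × 4/28 = $14,328. Book value $30,992.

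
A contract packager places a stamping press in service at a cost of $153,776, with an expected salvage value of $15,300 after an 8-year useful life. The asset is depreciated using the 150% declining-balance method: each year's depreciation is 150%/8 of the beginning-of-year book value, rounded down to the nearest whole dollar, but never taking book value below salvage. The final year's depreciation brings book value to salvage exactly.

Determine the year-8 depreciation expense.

$20,649

Depreciable base = $153,776 − $15,300 = $138,476.
Year 1: ⌊$153,776 × 150%/8⌋ = $28,833. Book value $124,943.
Year 2: ⌊$124,943 × 150%/8⌋ = $23,426. Book value $101,517.
Year 3: ⌊$101,517 × 150%/8⌋ = $19,034. Book value $82,483.
Year 4: ⌊$82,483 × 150%/8⌋ = $15,465. Book value $67,018.
Year 5: ⌊$67,018 × 150%/8⌋ = $12,565. Book value $54,453.
Year 6: ⌊$54,453 × 150%/8⌋ = $10,209. Book value $44,244.
Year 7: ⌊$44,244 × 150%/8⌋ = $8,295. Book value $35,949.
Year 8 (final): $35,949 − $15,300 = $20,649. Book value $15,300.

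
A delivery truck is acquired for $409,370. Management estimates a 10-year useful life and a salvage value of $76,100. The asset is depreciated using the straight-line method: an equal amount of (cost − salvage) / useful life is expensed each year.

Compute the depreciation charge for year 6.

$33,327

Depreciable base = $409,370 − $76,100 = $333,270.
Annual expense = $333,270 / 10 = $33,327.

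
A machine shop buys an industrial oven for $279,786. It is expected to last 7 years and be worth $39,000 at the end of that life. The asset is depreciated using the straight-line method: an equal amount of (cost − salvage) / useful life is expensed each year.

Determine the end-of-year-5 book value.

Depreciable base = $279,786 − $39,000 = $240,786.
Annual expense = $240,786 / 7 = $34,398.
End of year 1: book value $245,388.
End of year 2: book value $210,990.
End of year 3: book value $176,592.
End of year 4: book value $142,194.
End of year 5: book value $107,796.

$107,796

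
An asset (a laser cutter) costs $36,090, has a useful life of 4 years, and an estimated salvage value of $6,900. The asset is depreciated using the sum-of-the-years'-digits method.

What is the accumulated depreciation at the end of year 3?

$26,271

Depreciable base = $36,090 − $6,900 = $29,190.
Sum of the years' digits = 4+3+2+1 = 10.
Year 1: $29,190 × 4/10 = $11,676. Book value $24,414.
Year 2: $29,190 × 3/10 = $8,757. Book value $15,657.
Year 3: $29,190 × 2/10 = $5,838. Book value $9,819.
Accumulated through year 3 = $36,090 − $9,819 = $26,271.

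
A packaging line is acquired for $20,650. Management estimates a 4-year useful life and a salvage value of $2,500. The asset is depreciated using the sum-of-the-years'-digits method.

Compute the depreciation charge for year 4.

$1,815

Depreciable base = $20,650 − $2,500 = $18,150.
Sum of the years' digits = 4+3+2+1 = 10.
Year 1: $18,150 × 4/10 = $7,260. Book value $13,390.
Year 2: $18,150 × 3/10 = $5,445. Book value $7,945.
Year 3: $18,150 × 2/10 = $3,630. Book value $4,315.
Year 4: $18,150 × 1/10 = $1,815. Book value $2,500.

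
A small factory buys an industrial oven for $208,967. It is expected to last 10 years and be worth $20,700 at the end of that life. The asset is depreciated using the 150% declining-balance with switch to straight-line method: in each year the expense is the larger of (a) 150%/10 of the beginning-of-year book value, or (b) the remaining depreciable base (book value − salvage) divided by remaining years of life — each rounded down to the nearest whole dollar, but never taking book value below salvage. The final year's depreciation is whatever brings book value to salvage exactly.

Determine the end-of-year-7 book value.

Depreciable base = $208,967 − $20,700 = $188,267.
Year 1: DB = ⌊$208,967 × 150%/10⌋ = $31,345; SL = ⌊$188,267/10⌋ = $18,826 → take DB $31,345. Book value $177,622.
Year 2: DB = ⌊$177,622 × 150%/10⌋ = $26,643; SL = ⌊$156,922/9⌋ = $17,435 → take DB $26,643. Book value $150,979.
Year 3: DB = ⌊$150,979 × 150%/10⌋ = $22,646; SL = ⌊$130,279/8⌋ = $16,284 → take DB $22,646. Book value $128,333.
Year 4: DB = ⌊$128,333 × 150%/10⌋ = $19,249; SL = ⌊$107,633/7⌋ = $15,376 → take DB $19,249. Book value $109,084.
Year 5: DB = ⌊$109,084 × 150%/10⌋ = $16,362; SL = ⌊$88,384/6⌋ = $14,730 → take DB $16,362. Book value $92,722.
Year 6: DB = ⌊$92,722 × 150%/10⌋ = $13,908; SL = ⌊$72,022/5⌋ = $14,404 → take SL $14,404. Book value $78,318.
Year 7: DB = ⌊$78,318 × 150%/10⌋ = $11,747; SL = ⌊$57,618/4⌋ = $14,404 → take SL $14,404. Book value $63,914.

$63,914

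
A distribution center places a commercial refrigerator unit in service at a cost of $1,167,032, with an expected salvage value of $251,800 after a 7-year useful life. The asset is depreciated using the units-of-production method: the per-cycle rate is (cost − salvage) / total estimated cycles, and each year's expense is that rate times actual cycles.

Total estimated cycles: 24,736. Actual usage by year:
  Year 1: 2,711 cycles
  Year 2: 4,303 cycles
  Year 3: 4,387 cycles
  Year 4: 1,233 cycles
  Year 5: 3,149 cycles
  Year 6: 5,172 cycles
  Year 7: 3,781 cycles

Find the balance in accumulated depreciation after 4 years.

Depreciable base = $1,167,032 − $251,800 = $915,232.
Rate = $915,232 / 24,736 cycles = $37 per cycle.
Year 1: 2,711 × $37 = $100,307. Book value $1,066,725.
Year 2: 4,303 × $37 = $159,211. Book value $907,514.
Year 3: 4,387 × $37 = $162,319. Book value $745,195.
Year 4: 1,233 × $37 = $45,621. Book value $699,574.
Accumulated through year 4 = $1,167,032 − $699,574 = $467,458.

$467,458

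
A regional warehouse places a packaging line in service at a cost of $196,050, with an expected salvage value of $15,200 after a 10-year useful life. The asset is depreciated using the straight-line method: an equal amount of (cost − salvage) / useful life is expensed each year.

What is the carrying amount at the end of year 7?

$69,455

Depreciable base = $196,050 − $15,200 = $180,850.
Annual expense = $180,850 / 10 = $18,085.
End of year 1: book value $177,965.
End of year 2: book value $159,880.
End of year 3: book value $141,795.
End of year 4: book value $123,710.
End of year 5: book value $105,625.
End of year 6: book value $87,540.
End of year 7: book value $69,455.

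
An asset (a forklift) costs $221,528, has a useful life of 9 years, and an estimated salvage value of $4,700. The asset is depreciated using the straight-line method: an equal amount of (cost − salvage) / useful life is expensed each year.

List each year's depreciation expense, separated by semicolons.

$24,092; $24,092; $24,092; $24,092; $24,092; $24,092; $24,092; $24,092; $24,092

Depreciable base = $221,528 − $4,700 = $216,828.
Annual expense = $216,828 / 9 = $24,092.
End of year 1: book value $197,436.
End of year 2: book value $173,344.
End of year 3: book value $149,252.
End of year 4: book value $125,160.
End of year 5: book value $101,068.
End of year 6: book value $76,976.
End of year 7: book value $52,884.
End of year 8: book value $28,792.
End of year 9: book value $4,700.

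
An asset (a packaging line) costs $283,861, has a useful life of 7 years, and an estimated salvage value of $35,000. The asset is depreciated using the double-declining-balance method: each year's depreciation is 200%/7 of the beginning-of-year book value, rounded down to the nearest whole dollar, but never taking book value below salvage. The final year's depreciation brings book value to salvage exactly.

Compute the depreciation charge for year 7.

$2,701

Depreciable base = $283,861 − $35,000 = $248,861.
Year 1: ⌊$283,861 × 200%/7⌋ = $81,103. Book value $202,758.
Year 2: ⌊$202,758 × 200%/7⌋ = $57,930. Book value $144,828.
Year 3: ⌊$144,828 × 200%/7⌋ = $41,379. Book value $103,449.
Year 4: ⌊$103,449 × 200%/7⌋ = $29,556. Book value $73,893.
Year 5: ⌊$73,893 × 200%/7⌋ = $21,112. Book value $52,781.
Year 6: ⌊$52,781 × 200%/7⌋ = $15,080. Book value $37,701.
Year 7 (final): $37,701 − $35,000 = $2,701. Book value $35,000.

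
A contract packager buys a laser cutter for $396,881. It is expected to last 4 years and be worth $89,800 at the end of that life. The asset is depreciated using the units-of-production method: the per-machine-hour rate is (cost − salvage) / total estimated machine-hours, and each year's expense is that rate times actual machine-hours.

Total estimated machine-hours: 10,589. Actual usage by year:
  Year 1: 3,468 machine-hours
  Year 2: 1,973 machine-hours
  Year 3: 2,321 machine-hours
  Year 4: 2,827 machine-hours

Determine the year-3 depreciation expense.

Depreciable base = $396,881 − $89,800 = $307,081.
Rate = $307,081 / 10,589 machine-hours = $29 per machine-hour.
Year 1: 3,468 × $29 = $100,572. Book value $296,309.
Year 2: 1,973 × $29 = $57,217. Book value $239,092.
Year 3: 2,321 × $29 = $67,309. Book value $171,783.

$67,309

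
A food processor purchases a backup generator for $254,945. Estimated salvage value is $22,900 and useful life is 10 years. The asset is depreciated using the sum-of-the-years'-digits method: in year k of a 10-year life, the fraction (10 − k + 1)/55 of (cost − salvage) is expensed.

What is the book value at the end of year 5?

Depreciable base = $254,945 − $22,900 = $232,045.
Sum of the years' digits = 10+9+8+7+6+5+4+3+2+1 = 55.
Year 1: $232,045 × 10/55 = $42,190. Book value $212,755.
Year 2: $232,045 × 9/55 = $37,971. Book value $174,784.
Year 3: $232,045 × 8/55 = $33,752. Book value $141,032.
Year 4: $232,045 × 7/55 = $29,533. Book value $111,499.
Year 5: $232,045 × 6/55 = $25,314. Book value $86,185.

$86,185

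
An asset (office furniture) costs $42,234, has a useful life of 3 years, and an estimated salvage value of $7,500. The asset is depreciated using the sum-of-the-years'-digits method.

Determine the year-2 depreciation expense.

$11,578

Depreciable base = $42,234 − $7,500 = $34,734.
Sum of the years' digits = 3+2+1 = 6.
Year 1: $34,734 × 3/6 = $17,367. Book value $24,867.
Year 2: $34,734 × 2/6 = $11,578. Book value $13,289.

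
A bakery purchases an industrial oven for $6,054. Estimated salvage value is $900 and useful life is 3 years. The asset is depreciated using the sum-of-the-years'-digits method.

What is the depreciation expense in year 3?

Depreciable base = $6,054 − $900 = $5,154.
Sum of the years' digits = 3+2+1 = 6.
Year 1: $5,154 × 3/6 = $2,577. Book value $3,477.
Year 2: $5,154 × 2/6 = $1,718. Book value $1,759.
Year 3: $5,154 × 1/6 = $859. Book value $900.

$859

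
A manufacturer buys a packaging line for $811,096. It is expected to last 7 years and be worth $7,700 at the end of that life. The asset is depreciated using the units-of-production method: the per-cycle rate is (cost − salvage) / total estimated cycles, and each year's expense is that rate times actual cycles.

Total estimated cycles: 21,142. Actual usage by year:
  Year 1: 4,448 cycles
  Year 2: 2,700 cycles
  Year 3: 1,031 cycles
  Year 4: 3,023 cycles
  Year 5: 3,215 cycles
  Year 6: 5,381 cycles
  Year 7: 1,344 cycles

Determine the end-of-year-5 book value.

Depreciable base = $811,096 − $7,700 = $803,396.
Rate = $803,396 / 21,142 cycles = $38 per cycle.
Year 1: 4,448 × $38 = $169,024. Book value $642,072.
Year 2: 2,700 × $38 = $102,600. Book value $539,472.
Year 3: 1,031 × $38 = $39,178. Book value $500,294.
Year 4: 3,023 × $38 = $114,874. Book value $385,420.
Year 5: 3,215 × $38 = $122,170. Book value $263,250.

$263,250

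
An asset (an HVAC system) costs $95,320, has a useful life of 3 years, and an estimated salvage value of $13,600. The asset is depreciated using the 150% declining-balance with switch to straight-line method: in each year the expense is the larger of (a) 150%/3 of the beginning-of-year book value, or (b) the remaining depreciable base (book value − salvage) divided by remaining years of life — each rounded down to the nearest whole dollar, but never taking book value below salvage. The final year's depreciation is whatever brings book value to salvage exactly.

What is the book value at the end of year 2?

$23,830

Depreciable base = $95,320 − $13,600 = $81,720.
Year 1: DB = ⌊$95,320 × 150%/3⌋ = $47,660; SL = ⌊$81,720/3⌋ = $27,240 → take DB $47,660. Book value $47,660.
Year 2: DB = ⌊$47,660 × 150%/3⌋ = $23,830; SL = ⌊$34,060/2⌋ = $17,030 → take DB $23,830. Book value $23,830.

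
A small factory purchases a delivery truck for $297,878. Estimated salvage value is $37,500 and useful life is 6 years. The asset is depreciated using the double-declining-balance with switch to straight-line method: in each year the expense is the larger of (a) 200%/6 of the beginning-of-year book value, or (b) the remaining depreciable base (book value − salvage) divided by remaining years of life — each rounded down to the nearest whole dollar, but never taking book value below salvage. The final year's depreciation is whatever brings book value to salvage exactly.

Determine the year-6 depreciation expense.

Depreciable base = $297,878 − $37,500 = $260,378.
Year 1: DB = ⌊$297,878 × 200%/6⌋ = $99,292; SL = ⌊$260,378/6⌋ = $43,396 → take DB $99,292. Book value $198,586.
Year 2: DB = ⌊$198,586 × 200%/6⌋ = $66,195; SL = ⌊$161,086/5⌋ = $32,217 → take DB $66,195. Book value $132,391.
Year 3: DB = ⌊$132,391 × 200%/6⌋ = $44,130; SL = ⌊$94,891/4⌋ = $23,722 → take DB $44,130. Book value $88,261.
Year 4: DB = ⌊$88,261 × 200%/6⌋ = $29,420; SL = ⌊$50,761/3⌋ = $16,920 → take DB $29,420. Book value $58,841.
Year 5: DB = ⌊$58,841 × 200%/6⌋ = $19,613; SL = ⌊$21,341/2⌋ = $10,670 → take DB $19,613. Book value $39,228.
Year 6 (final): $39,228 − $37,500 = $1,728. Book value $37,500.

$1,728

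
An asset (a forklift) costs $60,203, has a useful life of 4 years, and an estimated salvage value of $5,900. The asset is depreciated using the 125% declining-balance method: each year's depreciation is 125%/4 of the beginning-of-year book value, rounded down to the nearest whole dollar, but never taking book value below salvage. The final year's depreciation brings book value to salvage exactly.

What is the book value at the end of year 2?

Depreciable base = $60,203 − $5,900 = $54,303.
Year 1: ⌊$60,203 × 125%/4⌋ = $18,813. Book value $41,390.
Year 2: ⌊$41,390 × 125%/4⌋ = $12,934. Book value $28,456.

$28,456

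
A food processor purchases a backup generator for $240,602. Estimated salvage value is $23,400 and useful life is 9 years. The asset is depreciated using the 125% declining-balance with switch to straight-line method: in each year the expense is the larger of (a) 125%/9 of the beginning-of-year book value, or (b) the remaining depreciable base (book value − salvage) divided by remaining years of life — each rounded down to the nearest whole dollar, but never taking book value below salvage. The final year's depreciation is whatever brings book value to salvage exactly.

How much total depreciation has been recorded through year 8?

$195,496

Depreciable base = $240,602 − $23,400 = $217,202.
Year 1: DB = ⌊$240,602 × 125%/9⌋ = $33,416; SL = ⌊$217,202/9⌋ = $24,133 → take DB $33,416. Book value $207,186.
Year 2: DB = ⌊$207,186 × 125%/9⌋ = $28,775; SL = ⌊$183,786/8⌋ = $22,973 → take DB $28,775. Book value $178,411.
Year 3: DB = ⌊$178,411 × 125%/9⌋ = $24,779; SL = ⌊$155,011/7⌋ = $22,144 → take DB $24,779. Book value $153,632.
Year 4: DB = ⌊$153,632 × 125%/9⌋ = $21,337; SL = ⌊$130,232/6⌋ = $21,705 → take SL $21,705. Book value $131,927.
Year 5: DB = ⌊$131,927 × 125%/9⌋ = $18,323; SL = ⌊$108,527/5⌋ = $21,705 → take SL $21,705. Book value $110,222.
Year 6: DB = ⌊$110,222 × 125%/9⌋ = $15,308; SL = ⌊$86,822/4⌋ = $21,705 → take SL $21,705. Book value $88,517.
Year 7: DB = ⌊$88,517 × 125%/9⌋ = $12,294; SL = ⌊$65,117/3⌋ = $21,705 → take SL $21,705. Book value $66,812.
Year 8: DB = ⌊$66,812 × 125%/9⌋ = $9,279; SL = ⌊$43,412/2⌋ = $21,706 → take SL $21,706. Book value $45,106.
Accumulated through year 8 = $240,602 − $45,106 = $195,496.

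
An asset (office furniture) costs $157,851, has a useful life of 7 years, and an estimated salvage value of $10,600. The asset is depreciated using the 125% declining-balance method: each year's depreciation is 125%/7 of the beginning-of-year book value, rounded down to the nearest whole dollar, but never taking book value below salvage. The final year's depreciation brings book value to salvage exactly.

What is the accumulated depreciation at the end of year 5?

Depreciable base = $157,851 − $10,600 = $147,251.
Year 1: ⌊$157,851 × 125%/7⌋ = $28,187. Book value $129,664.
Year 2: ⌊$129,664 × 125%/7⌋ = $23,154. Book value $106,510.
Year 3: ⌊$106,510 × 125%/7⌋ = $19,019. Book value $87,491.
Year 4: ⌊$87,491 × 125%/7⌋ = $15,623. Book value $71,868.
Year 5: ⌊$71,868 × 125%/7⌋ = $12,833. Book value $59,035.
Accumulated through year 5 = $157,851 − $59,035 = $98,816.

$98,816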